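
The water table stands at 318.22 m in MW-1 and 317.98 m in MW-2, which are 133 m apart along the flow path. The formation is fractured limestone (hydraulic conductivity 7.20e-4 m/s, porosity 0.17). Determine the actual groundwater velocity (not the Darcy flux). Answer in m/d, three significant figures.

Hydraulic gradient i = (318.22 − 317.98) / 133 = 0.24 / 133 = 0.001805
K = 7.20e-4 m/s × 86400 s/d = 62.21 m/d
Darcy flux q = K·i = 62.21 × 0.001805 = 0.1123 m/d
v_s = q/n_e = 0.1123/0.17 = 0.6603 m/d

0.660 m/d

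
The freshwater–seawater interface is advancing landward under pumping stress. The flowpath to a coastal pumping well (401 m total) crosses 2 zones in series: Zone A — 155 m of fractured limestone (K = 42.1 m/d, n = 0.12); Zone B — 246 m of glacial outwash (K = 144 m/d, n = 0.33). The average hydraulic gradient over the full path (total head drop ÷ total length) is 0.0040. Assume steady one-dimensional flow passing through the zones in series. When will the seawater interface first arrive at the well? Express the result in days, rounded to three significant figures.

335 days

Steady 1-D flow in series ⇒ the Darcy flux q is identical in every zone and the zone head losses add (resistances L/K in series).
Σ(L/K) = 155/42.1 + 246/144 = 3.682 + 1.708 = 5.390 d
K_eq = L_total / Σ(L/K) = 401 / 5.390 = 74.40 m/d
q = K_eq · i = 74.40 × 0.0040 = 0.2976 m/d (same in every zone)
Zone A: v = q/n = 0.2976/0.12 = 2.480 m/d → t_A = 155/2.480 = 62.50 d
Zone B: v = q/n = 0.2976/0.33 = 0.9018 m/d → t_B = 246/0.9018 = 272.8 d
Total t = 62.50 + 272.8 = 335.3 d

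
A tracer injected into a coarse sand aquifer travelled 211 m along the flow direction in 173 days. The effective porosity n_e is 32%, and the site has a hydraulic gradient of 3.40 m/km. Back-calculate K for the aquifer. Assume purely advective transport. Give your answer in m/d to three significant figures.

v = L / t = 211 / 173 = 1.220 m/d
K = v · n / i = 1.220 × 0.32 / 0.0034 = 115 m/d

115 m/d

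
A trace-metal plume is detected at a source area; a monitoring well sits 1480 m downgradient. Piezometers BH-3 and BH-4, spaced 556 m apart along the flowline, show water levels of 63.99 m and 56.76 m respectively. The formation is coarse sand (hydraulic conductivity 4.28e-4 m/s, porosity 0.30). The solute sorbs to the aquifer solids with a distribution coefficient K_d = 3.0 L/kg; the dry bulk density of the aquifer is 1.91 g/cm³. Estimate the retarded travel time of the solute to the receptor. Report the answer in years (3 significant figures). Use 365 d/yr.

50.8 years

Hydraulic gradient i = (63.99 − 56.76) / 556 = 7.23 / 556 = 0.01300
K = 4.28e-4 m/s × 86400 s/d = 36.98 m/d
Specific discharge q = 36.98 × 0.01300 = 0.4809 m/d
Average linear velocity = 0.4809 / 0.30 = 1.603 m/d
Retardation R = 1 + ρ_b·K_d/n = 1 + 1.91×3.0/0.30 = 20.10
Contaminant velocity v_c = v/R = 1.603/20.10 = 0.07975 m/d
t = L/v_c = 1480/0.07975 = 18560 d
   = 18560/365 = 50.8 yr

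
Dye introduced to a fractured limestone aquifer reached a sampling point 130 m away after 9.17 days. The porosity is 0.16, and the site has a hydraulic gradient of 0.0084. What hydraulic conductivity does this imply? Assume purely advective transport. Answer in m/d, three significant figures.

270 m/d

v = L / t = 130 / 9.17 = 14.18 m/d
K = v · n / i = 14.18 × 0.16 / 0.0084 = 270 m/d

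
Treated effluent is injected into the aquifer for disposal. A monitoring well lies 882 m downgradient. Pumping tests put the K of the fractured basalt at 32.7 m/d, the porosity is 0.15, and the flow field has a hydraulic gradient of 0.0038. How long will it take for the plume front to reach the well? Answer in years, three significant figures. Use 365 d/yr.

q = Ki = 32.7 × 0.0038 = 0.1243 m/d
v_s = q/n_e = 0.1243/0.15 = 0.8284 m/d
t = L / v = 882 / 0.8284 = 1065 d
   = 1065 / 365 = 2.92 yr

2.92 years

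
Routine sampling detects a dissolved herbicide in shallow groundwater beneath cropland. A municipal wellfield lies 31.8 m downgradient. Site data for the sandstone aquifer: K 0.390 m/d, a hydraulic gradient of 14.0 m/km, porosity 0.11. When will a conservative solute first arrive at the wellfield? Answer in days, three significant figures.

641 days

q = Ki = 0.390 × 0.014 = 0.005460 m/d
v = Ki/n = 0.390·0.014/0.11 = 0.04964 m/d
t = L / v = 31.8 / 0.04964 = 640.7 d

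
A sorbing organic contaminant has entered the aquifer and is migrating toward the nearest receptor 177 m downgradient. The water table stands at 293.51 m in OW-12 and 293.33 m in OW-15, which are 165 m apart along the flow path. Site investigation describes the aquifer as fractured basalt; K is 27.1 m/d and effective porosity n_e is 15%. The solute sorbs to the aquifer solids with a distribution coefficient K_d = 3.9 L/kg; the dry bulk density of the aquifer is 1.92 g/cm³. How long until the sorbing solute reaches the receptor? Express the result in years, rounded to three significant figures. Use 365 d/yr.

Hydraulic gradient i = (293.51 − 293.33) / 165 = 0.18 / 165 = 0.001091
Darcy flux q = K·i = 27.1 × 0.001091 = 0.02956 m/d
v_s = q/n_e = 0.02956/0.15 = 0.1971 m/d
Retardation R = 1 + ρ_b·K_d/n = 1 + 1.92×3.9/0.15 = 50.92
Contaminant velocity v_c = v/R = 0.1971/50.92 = 0.003871 m/d
t = L/v_c = 177/0.003871 = 45730 d
   = 45730/365 = 125 yr

125 years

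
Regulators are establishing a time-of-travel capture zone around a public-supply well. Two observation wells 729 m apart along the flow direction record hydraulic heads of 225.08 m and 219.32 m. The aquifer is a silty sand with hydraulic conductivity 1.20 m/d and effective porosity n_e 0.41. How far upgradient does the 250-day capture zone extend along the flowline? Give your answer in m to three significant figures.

Hydraulic gradient i = (225.08 − 219.32) / 729 = 5.76 / 729 = 0.007901
Darcy flux q = K·i = 1.20 × 0.007901 = 0.009481 m/d
v_s = q/n_e = 0.009481/0.41 = 0.02313 m/d
L = v × T = 0.02313 × 250 = 5.781 m

5.78 m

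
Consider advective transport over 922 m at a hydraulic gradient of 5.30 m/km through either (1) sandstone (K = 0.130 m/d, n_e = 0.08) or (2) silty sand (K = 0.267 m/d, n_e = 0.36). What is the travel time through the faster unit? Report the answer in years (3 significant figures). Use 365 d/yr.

293 years

Unit 1 (sandstone): v = 0.130×0.0053/0.08 = 0.008613 m/d, t = 922/0.008613 = 107100 d
Unit 2 (silty sand): v = 0.267×0.0053/0.36 = 0.003931 m/d, t = 922/0.003931 = 234600 d
Faster: 107100 d / 365 = 293 yr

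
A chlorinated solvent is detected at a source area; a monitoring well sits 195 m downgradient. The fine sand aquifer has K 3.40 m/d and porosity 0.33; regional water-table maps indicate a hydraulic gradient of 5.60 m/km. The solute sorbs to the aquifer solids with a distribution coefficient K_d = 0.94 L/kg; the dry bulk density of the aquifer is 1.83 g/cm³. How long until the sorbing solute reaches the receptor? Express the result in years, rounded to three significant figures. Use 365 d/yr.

57.5 years

Darcy flux q = K·i = 3.40 × 0.0056 = 0.01904 m/d
Seepage velocity v = q / n = 0.01904 / 0.33 = 0.05770 m/d
Retardation R = 1 + ρ_b·K_d/n = 1 + 1.83×0.94/0.33 = 6.213
Contaminant velocity v_c = v/R = 0.05770/6.213 = 0.009287 m/d
t = L/v_c = 195/0.009287 = 21000 d
   = 21000/365 = 57.5 yr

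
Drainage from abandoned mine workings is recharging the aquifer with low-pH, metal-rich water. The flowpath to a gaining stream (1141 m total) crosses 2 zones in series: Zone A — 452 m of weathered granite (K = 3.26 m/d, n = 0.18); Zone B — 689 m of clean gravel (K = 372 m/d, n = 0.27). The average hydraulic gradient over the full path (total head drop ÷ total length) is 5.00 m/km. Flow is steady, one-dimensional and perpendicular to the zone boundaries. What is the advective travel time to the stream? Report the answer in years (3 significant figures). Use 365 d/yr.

18.0 years

Continuity: the same q passes through each zone, so ΔH = q·Σ(L_j/K_j) — the zones act as resistances in series.
Σ(L/K) = 452/3.26 + 689/372 = 138.7 + 1.852 = 140.5 d
K_eq = L_total / Σ(L/K) = 1141 / 140.5 = 8.121 m/d
q = K_eq · i = 8.121 × 0.0050 = 0.04060 m/d (same in every zone)
Zone A: v = q/n = 0.04060/0.18 = 0.2256 m/d → t_A = 452/0.2256 = 2004 d
Zone B: v = q/n = 0.04060/0.27 = 0.1504 m/d → t_B = 689/0.1504 = 4582 d
Total t = 2004 + 4582 = 6585 d
   = 6585 / 365 = 18.0 yr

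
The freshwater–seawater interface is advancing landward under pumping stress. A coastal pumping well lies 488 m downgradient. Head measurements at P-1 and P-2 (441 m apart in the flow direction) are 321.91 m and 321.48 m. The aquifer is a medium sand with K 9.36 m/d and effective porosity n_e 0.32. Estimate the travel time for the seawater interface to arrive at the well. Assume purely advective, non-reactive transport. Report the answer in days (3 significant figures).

17100 days

Hydraulic gradient i = (321.91 − 321.48) / 441 = 0.43 / 441 = 9.751e-4
q = Ki = 9.36 × 9.751e-4 = 0.009127 m/d
v = Ki/n = 9.36·9.751e-4/0.32 = 0.02852 m/d
t = L / v = 488 / 0.02852 = 17110 d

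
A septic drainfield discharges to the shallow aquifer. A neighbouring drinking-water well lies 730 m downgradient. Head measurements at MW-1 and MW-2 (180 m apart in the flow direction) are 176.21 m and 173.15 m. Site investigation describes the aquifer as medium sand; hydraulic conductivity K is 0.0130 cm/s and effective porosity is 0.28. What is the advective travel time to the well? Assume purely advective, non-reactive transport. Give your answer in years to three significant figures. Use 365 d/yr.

2.93 years

Hydraulic gradient i = (176.21 − 173.15) / 180 = 3.06 / 180 = 0.01700
K = 0.0130 cm/s × 864 = 11.23 m/d
Darcy flux q = K·i = 11.23 × 0.01700 = 0.1909 m/d
Average linear velocity = 0.1909 / 0.28 = 0.6819 m/d
t = L / v = 730 / 0.6819 = 1070 d
   = 1070 / 365 = 2.93 yr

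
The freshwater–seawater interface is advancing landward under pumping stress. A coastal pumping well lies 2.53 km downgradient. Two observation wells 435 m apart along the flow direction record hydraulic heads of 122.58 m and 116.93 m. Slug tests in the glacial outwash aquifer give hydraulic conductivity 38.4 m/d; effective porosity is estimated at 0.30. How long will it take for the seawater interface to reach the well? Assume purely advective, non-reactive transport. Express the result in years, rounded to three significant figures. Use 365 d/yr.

4.17 years

Hydraulic gradient i = (122.58 − 116.93) / 435 = 5.65 / 435 = 0.01299
Darcy flux q = K·i = 38.4 × 0.01299 = 0.4988 m/d
Average linear velocity = 0.4988 / 0.30 = 1.663 m/d
L = 2.53 km = 2530 m
t = L / v = 2530 / 1.663 = 1522 d
   = 1522 / 365 = 4.17 yr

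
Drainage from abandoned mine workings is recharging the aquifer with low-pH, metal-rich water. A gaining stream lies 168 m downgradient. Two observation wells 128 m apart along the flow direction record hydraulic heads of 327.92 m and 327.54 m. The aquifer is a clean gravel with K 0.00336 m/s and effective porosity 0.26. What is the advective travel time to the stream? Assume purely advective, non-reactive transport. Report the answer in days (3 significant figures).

Hydraulic gradient i = (327.92 − 327.54) / 128 = 0.38 / 128 = 0.002969
K = 0.00336 m/s × 86400 s/d = 290.3 m/d
q = Ki = 290.3 × 0.002969 = 0.8618 m/d
Average linear velocity = 0.8618 / 0.26 = 3.315 m/d
t = L / v = 168 / 3.315 = 50.68 d

50.7 days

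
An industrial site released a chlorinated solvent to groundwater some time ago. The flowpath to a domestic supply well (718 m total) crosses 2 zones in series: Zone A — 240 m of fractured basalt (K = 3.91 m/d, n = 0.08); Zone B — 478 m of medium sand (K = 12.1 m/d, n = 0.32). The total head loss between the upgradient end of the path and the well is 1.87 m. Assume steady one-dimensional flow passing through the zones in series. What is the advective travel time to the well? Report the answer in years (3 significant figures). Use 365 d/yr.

Steady 1-D flow in series ⇒ the Darcy flux q is identical in every zone and the zone head losses add (resistances L/K in series).
Σ(L/K) = 240/3.91 + 478/12.1 = 61.38 + 39.50 = 100.9 d
q = ΔH / Σ(L/K) = 1.87 / 100.9 = 0.01854 m/d (same in every zone)
Zone A: v = q/n = 0.01854/0.08 = 0.2317 m/d → t_A = 240/0.2317 = 1036 d
Zone B: v = q/n = 0.01854/0.32 = 0.05792 m/d → t_B = 478/0.05792 = 8252 d
Total t = 1036 + 8252 = 9288 d
   = 9288 / 365 = 25.4 yr

25.4 years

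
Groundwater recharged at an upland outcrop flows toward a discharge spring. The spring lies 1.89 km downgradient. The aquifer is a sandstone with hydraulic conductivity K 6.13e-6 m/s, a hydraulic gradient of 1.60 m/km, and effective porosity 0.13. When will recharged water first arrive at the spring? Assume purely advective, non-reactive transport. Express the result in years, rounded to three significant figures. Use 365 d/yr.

794 years

K = 6.13e-6 m/s × 86400 s/d = 0.5296 m/d
q = Ki = 0.5296 × 0.0016 = 8.474e-4 m/d
Average linear velocity = 8.474e-4 / 0.13 = 0.006519 m/d
L = 1.89 km = 1890 m
t = L / v = 1890 / 0.006519 = 289900 d
   = 289900 / 365 = 794 yr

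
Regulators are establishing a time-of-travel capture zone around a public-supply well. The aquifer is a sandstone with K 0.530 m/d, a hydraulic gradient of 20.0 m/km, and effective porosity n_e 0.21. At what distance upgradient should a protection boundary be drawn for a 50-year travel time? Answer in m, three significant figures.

Specific discharge q = 0.530 × 0.020 = 0.01060 m/d
v = Ki/n = 0.530·0.020/0.21 = 0.05048 m/d
T = 50 yr × 365 = 18250 d
L = v × T = 0.05048 × 18250 = 921.2 m

921 m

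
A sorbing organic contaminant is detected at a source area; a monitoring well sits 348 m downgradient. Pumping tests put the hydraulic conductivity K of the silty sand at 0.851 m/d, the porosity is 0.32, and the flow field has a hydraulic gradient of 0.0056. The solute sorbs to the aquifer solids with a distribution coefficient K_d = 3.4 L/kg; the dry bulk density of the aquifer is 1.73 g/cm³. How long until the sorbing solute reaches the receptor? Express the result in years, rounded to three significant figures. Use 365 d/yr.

1240 years

Specific discharge q = 0.851 × 0.0056 = 0.004766 m/d
v = Ki/n = 0.851·0.0056/0.32 = 0.01489 m/d
Retardation R = 1 + ρ_b·K_d/n = 1 + 1.73×3.4/0.32 = 19.38
Contaminant velocity v_c = v/R = 0.01489/19.38 = 7.684e-4 m/d
t = L/v_c = 348/7.684e-4 = 452900 d
   = 452900/365 = 1240 yr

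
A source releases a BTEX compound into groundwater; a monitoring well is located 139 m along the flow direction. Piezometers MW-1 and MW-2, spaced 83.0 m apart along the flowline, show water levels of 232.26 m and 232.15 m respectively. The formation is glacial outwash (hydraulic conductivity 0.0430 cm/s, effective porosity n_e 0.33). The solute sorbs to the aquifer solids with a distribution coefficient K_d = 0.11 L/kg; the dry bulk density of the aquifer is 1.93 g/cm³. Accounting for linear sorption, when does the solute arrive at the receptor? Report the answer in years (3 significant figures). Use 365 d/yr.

4.19 years

Hydraulic gradient i = (232.26 − 232.15) / 83.0 = 0.11 / 83.0 = 0.001325
K = 0.0430 cm/s × 864 = 37.15 m/d
Darcy flux q = K·i = 37.15 × 0.001325 = 0.04924 m/d
v_s = q/n_e = 0.04924/0.33 = 0.1492 m/d
Retardation R = 1 + ρ_b·K_d/n = 1 + 1.93×0.11/0.33 = 1.643
Contaminant velocity v_c = v/R = 0.1492/1.643 = 0.09079 m/d
t = L/v_c = 139/0.09079 = 1531 d
   = 1531/365 = 4.19 yr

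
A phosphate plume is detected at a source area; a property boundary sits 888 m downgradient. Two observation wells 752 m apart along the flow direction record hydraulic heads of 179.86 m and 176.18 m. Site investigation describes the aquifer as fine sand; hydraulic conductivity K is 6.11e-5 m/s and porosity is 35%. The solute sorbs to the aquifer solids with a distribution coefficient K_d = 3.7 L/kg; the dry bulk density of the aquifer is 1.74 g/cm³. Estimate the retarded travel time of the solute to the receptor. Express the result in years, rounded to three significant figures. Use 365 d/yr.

Hydraulic gradient i = (179.86 − 176.18) / 752 = 3.68 / 752 = 0.004894
K = 6.11e-5 m/s × 86400 s/d = 5.279 m/d
q = Ki = 5.279 × 0.004894 = 0.02583 m/d
v_s = q/n_e = 0.02583/0.35 = 0.07381 m/d
Retardation R = 1 + ρ_b·K_d/n = 1 + 1.74×3.7/0.35 = 19.39
Contaminant velocity v_c = v/R = 0.07381/19.39 = 0.003806 m/d
t = L/v_c = 888/0.003806 = 233300 d
   = 233300/365 = 639 yr

639 years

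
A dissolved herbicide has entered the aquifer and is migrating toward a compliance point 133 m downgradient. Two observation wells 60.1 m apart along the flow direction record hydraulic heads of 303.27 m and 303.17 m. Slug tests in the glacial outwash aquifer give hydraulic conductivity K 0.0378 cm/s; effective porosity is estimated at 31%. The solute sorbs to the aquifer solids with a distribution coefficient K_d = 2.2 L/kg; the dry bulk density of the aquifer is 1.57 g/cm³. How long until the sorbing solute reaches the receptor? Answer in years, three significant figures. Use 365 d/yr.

Hydraulic gradient i = (303.27 − 303.17) / 60.1 = 0.10 / 60.1 = 0.001664
K = 0.0378 cm/s × 864 = 32.66 m/d
q = Ki = 32.66 × 0.001664 = 0.05434 m/d
Seepage velocity v = q / n = 0.05434 / 0.31 = 0.1753 m/d
Retardation R = 1 + ρ_b·K_d/n = 1 + 1.57×2.2/0.31 = 12.14
Contaminant velocity v_c = v/R = 0.1753/12.14 = 0.01444 m/d
t = L/v_c = 133/0.01444 = 9212 d
   = 9212/365 = 25.2 yr

25.2 years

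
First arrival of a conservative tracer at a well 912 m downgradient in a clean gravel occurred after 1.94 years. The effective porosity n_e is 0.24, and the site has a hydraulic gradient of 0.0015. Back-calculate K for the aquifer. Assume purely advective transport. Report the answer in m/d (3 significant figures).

206 m/d

t = 1.94 years = 708.1 d
v = L / t = 912 / 708.1 = 1.288 m/d
K = v · n / i = 1.288 × 0.24 / 0.0015 = 206 m/d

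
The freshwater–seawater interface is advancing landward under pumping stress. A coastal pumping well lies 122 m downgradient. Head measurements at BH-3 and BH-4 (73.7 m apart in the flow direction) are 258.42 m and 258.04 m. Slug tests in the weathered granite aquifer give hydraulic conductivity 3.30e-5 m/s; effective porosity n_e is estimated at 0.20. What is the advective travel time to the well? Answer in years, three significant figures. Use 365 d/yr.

4.55 years

Hydraulic gradient i = (258.42 − 258.04) / 73.7 = 0.38 / 73.7 = 0.005156
K = 3.30e-5 m/s × 86400 s/d = 2.851 m/d
Specific discharge q = 2.851 × 0.005156 = 0.01470 m/d
v_s = q/n_e = 0.01470/0.20 = 0.07350 m/d
t = L / v = 122 / 0.07350 = 1660 d
   = 1660 / 365 = 4.55 yr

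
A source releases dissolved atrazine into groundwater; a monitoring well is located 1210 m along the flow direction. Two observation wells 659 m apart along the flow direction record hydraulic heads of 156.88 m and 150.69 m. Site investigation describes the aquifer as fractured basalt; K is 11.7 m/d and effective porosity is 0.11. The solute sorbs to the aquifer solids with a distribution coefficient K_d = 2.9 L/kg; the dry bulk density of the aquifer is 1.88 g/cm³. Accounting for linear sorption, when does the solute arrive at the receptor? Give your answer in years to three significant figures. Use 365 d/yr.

Hydraulic gradient i = (156.88 − 150.69) / 659 = 6.19 / 659 = 0.009393
q = Ki = 11.7 × 0.009393 = 0.1099 m/d
v_s = q/n_e = 0.1099/0.11 = 0.9991 m/d
Retardation R = 1 + ρ_b·K_d/n = 1 + 1.88×2.9/0.11 = 50.56
Contaminant velocity v_c = v/R = 0.9991/50.56 = 0.01976 m/d
t = L/v_c = 1210/0.01976 = 61240 d
   = 61240/365 = 168 yr

168 years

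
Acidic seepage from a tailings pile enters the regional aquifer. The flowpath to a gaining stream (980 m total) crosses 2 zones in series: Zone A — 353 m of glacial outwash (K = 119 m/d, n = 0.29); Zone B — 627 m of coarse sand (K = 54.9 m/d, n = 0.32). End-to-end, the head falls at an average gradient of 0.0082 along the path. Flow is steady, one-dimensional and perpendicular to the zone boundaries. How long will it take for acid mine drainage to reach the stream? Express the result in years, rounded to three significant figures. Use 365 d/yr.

1.49 years

Steady 1-D flow in series ⇒ the Darcy flux q is identical in every zone and the zone head losses add (resistances L/K in series).
Σ(L/K) = 353/119 + 627/54.9 = 2.966 + 11.42 = 14.39 d
K_eq = L_total / Σ(L/K) = 980 / 14.39 = 68.12 m/d
q = K_eq · i = 68.12 × 0.0082 = 0.5586 m/d (same in every zone)
Zone A: v = q/n = 0.5586/0.29 = 1.926 m/d → t_A = 353/1.926 = 183.3 d
Zone B: v = q/n = 0.5586/0.32 = 1.745 m/d → t_B = 627/1.745 = 359.2 d
Total t = 183.3 + 359.2 = 542.5 d
   = 542.5 / 365 = 1.49 yr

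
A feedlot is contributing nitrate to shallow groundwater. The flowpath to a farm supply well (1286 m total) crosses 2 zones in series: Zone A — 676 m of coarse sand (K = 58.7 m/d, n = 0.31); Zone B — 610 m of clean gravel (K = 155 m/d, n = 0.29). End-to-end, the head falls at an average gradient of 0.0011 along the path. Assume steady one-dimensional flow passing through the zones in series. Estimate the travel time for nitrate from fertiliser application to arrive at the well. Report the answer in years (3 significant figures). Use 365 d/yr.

11.6 years

Steady 1-D flow in series ⇒ the Darcy flux q is identical in every zone and the zone head losses add (resistances L/K in series).
Σ(L/K) = 676/58.7 + 610/155 = 11.52 + 3.935 = 15.45 d
K_eq = L_total / Σ(L/K) = 1286 / 15.45 = 83.23 m/d
q = K_eq · i = 83.23 × 0.0011 = 0.09155 m/d (same in every zone)
Zone A: v = q/n = 0.09155/0.31 = 0.2953 m/d → t_A = 676/0.2953 = 2289 d
Zone B: v = q/n = 0.09155/0.29 = 0.3157 m/d → t_B = 610/0.3157 = 1932 d
Total t = 2289 + 1932 = 4221 d
   = 4221 / 365 = 11.6 yr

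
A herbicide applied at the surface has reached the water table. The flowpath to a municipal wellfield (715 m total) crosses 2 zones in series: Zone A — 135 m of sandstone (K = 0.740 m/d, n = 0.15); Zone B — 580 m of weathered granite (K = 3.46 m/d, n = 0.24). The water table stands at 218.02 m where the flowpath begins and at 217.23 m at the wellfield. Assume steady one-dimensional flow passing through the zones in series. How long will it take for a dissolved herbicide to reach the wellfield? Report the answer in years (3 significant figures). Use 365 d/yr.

194 years

Total head drop ΔH = 218.02 − 217.23 = 0.79 m
Continuity: the same q passes through each zone, so ΔH = q·Σ(L_j/K_j) — the zones act as resistances in series.
Σ(L/K) = 135/0.740 + 580/3.46 = 182.4 + 167.6 = 350.1 d
q = ΔH / Σ(L/K) = 0.79 / 350.1 = 0.002257 m/d (same in every zone)
Zone A: v = q/n = 0.002257/0.15 = 0.01504 m/d → t_A = 135/0.01504 = 8973 d
Zone B: v = q/n = 0.002257/0.24 = 0.009403 m/d → t_B = 580/0.009403 = 61680 d
Total t = 8973 + 61680 = 70660 d
   = 70660 / 365 = 194 yr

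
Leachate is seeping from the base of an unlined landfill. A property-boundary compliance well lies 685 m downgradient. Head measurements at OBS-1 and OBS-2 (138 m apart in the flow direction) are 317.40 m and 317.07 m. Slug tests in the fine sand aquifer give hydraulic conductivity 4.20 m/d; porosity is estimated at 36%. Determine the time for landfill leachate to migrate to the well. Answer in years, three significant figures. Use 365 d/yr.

Hydraulic gradient i = (317.40 − 317.07) / 138 = 0.33 / 138 = 0.002391
Darcy flux q = K·i = 4.20 × 0.002391 = 0.01004 m/d
v = Ki/n = 4.20·0.002391/0.36 = 0.02790 m/d
t = L / v = 685 / 0.02790 = 24550 d
   = 24550 / 365 = 67.3 yr

67.3 years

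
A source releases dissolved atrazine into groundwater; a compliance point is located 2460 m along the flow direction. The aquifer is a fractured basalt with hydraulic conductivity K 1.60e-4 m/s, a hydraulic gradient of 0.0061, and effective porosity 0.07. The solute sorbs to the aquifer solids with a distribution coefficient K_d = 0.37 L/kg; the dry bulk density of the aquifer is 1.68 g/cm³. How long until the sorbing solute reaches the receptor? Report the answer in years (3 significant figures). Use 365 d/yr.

K = 1.60e-4 m/s × 86400 s/d = 13.82 m/d
Specific discharge q = 13.82 × 0.0061 = 0.08433 m/d
v_s = q/n_e = 0.08433/0.07 = 1.205 m/d
Retardation R = 1 + ρ_b·K_d/n = 1 + 1.68×0.37/0.07 = 9.880
Contaminant velocity v_c = v/R = 1.205/9.880 = 0.1219 m/d
t = L/v_c = 2460/0.1219 = 20180 d
   = 20180/365 = 55.3 yr

55.3 years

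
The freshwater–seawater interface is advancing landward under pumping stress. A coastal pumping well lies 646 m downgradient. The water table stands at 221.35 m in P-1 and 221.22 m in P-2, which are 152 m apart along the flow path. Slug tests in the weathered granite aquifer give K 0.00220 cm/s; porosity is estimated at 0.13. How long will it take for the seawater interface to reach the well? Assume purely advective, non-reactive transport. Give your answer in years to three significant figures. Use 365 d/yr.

142 years

Hydraulic gradient i = (221.35 − 221.22) / 152 = 0.13 / 152 = 8.553e-4
K = 0.00220 cm/s × 864 = 1.901 m/d
q = Ki = 1.901 × 8.553e-4 = 0.001626 m/d
Average linear velocity = 0.001626 / 0.13 = 0.01251 m/d
t = L / v = 646 / 0.01251 = 51660 d
   = 51660 / 365 = 142 yr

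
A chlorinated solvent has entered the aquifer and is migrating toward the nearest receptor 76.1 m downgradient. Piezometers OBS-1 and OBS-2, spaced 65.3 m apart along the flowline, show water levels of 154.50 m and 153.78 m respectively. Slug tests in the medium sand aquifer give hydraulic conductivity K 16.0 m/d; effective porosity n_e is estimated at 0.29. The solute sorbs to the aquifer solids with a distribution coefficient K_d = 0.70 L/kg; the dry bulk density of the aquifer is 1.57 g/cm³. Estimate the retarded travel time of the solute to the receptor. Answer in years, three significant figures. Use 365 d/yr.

Hydraulic gradient i = (154.50 − 153.78) / 65.3 = 0.72 / 65.3 = 0.01103
Darcy flux q = K·i = 16.0 × 0.01103 = 0.1764 m/d
v = Ki/n = 16.0·0.01103/0.29 = 0.6083 m/d
Retardation R = 1 + ρ_b·K_d/n = 1 + 1.57×0.70/0.29 = 4.790
Contaminant velocity v_c = v/R = 0.6083/4.790 = 0.1270 m/d
t = L/v_c = 76.1/0.1270 = 599.2 d
   = 599.2/365 = 1.64 yr

1.64 years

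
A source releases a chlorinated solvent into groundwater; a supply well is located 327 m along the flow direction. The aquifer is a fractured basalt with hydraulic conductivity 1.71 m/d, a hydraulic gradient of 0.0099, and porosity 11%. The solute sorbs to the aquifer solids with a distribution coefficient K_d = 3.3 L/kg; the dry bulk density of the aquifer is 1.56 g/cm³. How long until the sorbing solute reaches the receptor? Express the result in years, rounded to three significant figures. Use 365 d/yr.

278 years

Specific discharge q = 1.71 × 0.0099 = 0.01693 m/d
v = Ki/n = 1.71·0.0099/0.11 = 0.1539 m/d
Retardation R = 1 + ρ_b·K_d/n = 1 + 1.56×3.3/0.11 = 47.80
Contaminant velocity v_c = v/R = 0.1539/47.80 = 0.003220 m/d
t = L/v_c = 327/0.003220 = 101600 d
   = 101600/365 = 278 yr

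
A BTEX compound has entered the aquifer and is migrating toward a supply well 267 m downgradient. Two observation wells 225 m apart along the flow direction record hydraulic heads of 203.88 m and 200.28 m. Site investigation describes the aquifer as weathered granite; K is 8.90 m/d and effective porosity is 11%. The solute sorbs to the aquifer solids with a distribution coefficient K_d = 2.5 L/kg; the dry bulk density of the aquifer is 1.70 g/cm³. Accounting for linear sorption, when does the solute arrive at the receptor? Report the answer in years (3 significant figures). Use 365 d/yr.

Hydraulic gradient i = (203.88 − 200.28) / 225 = 3.60 / 225 = 0.01600
q = Ki = 8.90 × 0.01600 = 0.1424 m/d
v_s = q/n_e = 0.1424/0.11 = 1.295 m/d
Retardation R = 1 + ρ_b·K_d/n = 1 + 1.70×2.5/0.11 = 39.64
Contaminant velocity v_c = v/R = 1.295/39.64 = 0.03266 m/d
t = L/v_c = 267/0.03266 = 8175 d
   = 8175/365 = 22.4 yr

22.4 years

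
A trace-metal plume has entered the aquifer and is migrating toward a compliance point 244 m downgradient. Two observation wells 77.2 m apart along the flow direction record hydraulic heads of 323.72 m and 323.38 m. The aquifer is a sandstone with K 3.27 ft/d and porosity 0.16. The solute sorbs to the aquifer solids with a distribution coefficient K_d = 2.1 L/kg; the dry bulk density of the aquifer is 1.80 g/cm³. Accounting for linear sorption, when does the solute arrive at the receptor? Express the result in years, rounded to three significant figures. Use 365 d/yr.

Hydraulic gradient i = (323.72 − 323.38) / 77.2 = 0.34 / 77.2 = 0.004404
K = 3.27 ft/d × 0.3048 = 0.9967 m/d
Darcy flux q = K·i = 0.9967 × 0.004404 = 0.004390 m/d
v_s = q/n_e = 0.004390/0.16 = 0.02743 m/d
Retardation R = 1 + ρ_b·K_d/n = 1 + 1.80×2.1/0.16 = 24.63
Contaminant velocity v_c = v/R = 0.02743/24.63 = 0.001114 m/d
t = L/v_c = 244/0.001114 = 219000 d
   = 219000/365 = 600 yr

600 years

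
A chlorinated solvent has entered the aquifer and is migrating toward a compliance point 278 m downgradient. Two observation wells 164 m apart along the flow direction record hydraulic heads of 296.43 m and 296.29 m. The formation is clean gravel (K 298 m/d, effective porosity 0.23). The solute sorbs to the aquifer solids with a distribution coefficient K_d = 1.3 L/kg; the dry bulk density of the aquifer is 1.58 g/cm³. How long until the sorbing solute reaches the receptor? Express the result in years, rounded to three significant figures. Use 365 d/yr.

6.84 years

Hydraulic gradient i = (296.43 − 296.29) / 164 = 0.14 / 164 = 8.537e-4
q = Ki = 298 × 8.537e-4 = 0.2544 m/d
Average linear velocity = 0.2544 / 0.23 = 1.106 m/d
Retardation R = 1 + ρ_b·K_d/n = 1 + 1.58×1.3/0.23 = 9.930
Contaminant velocity v_c = v/R = 1.106/9.930 = 0.1114 m/d
t = L/v_c = 278/0.1114 = 2496 d
   = 2496/365 = 6.84 yr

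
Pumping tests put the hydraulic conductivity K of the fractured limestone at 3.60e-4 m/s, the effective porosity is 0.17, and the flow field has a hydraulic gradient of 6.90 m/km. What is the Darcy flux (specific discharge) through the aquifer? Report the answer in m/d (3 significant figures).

K = 3.60e-4 m/s × 86400 s/d = 31.10 m/d
Specific discharge q = 31.10 × 0.0069 = 0.2146 m/d

0.215 m/d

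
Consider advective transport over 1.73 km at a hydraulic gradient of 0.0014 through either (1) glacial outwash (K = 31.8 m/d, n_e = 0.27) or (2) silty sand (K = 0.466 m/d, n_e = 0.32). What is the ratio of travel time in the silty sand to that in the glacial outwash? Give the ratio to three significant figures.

80.9

Unit 1 (glacial outwash): v = 31.8×0.0014/0.27 = 0.1649 m/d, t = 1730/0.1649 = 10490 d
Unit 2 (silty sand): v = 0.466×0.0014/0.32 = 0.002039 m/d, t = 1730/0.002039 = 848600 d
t(silty sand) / t(glacial outwash) = 848600/10490 = 80.9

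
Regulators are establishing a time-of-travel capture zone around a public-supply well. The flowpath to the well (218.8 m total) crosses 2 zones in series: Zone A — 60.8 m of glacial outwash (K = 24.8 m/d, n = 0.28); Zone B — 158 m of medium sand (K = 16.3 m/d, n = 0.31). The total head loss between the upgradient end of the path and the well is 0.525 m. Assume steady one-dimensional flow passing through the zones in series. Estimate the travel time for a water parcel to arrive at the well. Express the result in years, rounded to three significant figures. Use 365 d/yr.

4.18 years

Continuity: the same q passes through each zone, so ΔH = q·Σ(L_j/K_j) — the zones act as resistances in series.
Σ(L/K) = 60.8/24.8 + 158/16.3 = 2.452 + 9.693 = 12.14 d
q = ΔH / Σ(L/K) = 0.525 / 12.14 = 0.04323 m/d (same in every zone)
Zone A: v = q/n = 0.04323/0.28 = 0.1544 m/d → t_A = 60.8/0.1544 = 393.8 d
Zone B: v = q/n = 0.04323/0.31 = 0.1394 m/d → t_B = 158/0.1394 = 1133 d
Total t = 393.8 + 1133 = 1527 d
   = 1527 / 365 = 4.18 yr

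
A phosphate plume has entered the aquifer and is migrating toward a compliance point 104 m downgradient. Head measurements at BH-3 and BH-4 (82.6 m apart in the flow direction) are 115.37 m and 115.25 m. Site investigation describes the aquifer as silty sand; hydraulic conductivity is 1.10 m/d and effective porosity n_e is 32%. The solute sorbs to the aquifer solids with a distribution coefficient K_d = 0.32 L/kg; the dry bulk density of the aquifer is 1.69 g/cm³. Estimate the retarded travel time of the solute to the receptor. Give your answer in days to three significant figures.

Hydraulic gradient i = (115.37 − 115.25) / 82.6 = 0.12 / 82.6 = 0.001453
Specific discharge q = 1.10 × 0.001453 = 0.001598 m/d
Average linear velocity = 0.001598 / 0.32 = 0.004994 m/d
Retardation R = 1 + ρ_b·K_d/n = 1 + 1.69×0.32/0.32 = 2.690
Contaminant velocity v_c = v/R = 0.004994/2.690 = 0.001856 m/d
t = L/v_c = 104/0.001856 = 56020 d

56000 days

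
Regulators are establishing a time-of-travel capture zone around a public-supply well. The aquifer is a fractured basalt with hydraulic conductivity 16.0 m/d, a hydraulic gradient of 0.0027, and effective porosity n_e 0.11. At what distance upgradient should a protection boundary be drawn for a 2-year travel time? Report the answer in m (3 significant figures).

287 m

q = Ki = 16.0 × 0.0027 = 0.04320 m/d
v_s = q/n_e = 0.04320/0.11 = 0.3927 m/d
T = 2 yr × 365 = 730 d
L = v × T = 0.3927 × 730 = 286.7 m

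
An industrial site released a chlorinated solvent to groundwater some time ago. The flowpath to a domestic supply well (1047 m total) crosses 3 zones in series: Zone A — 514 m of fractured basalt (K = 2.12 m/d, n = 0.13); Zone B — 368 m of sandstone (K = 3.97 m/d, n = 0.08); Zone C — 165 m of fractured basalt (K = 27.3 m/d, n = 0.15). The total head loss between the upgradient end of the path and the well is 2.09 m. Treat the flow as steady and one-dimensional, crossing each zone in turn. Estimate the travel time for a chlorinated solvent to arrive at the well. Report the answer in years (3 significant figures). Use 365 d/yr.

Continuity: the same q passes through each zone, so ΔH = q·Σ(L_j/K_j) — the zones act as resistances in series.
Σ(L/K) = 514/2.12 + 368/3.97 + 165/27.3 = 242.5 + 92.70 + 6.044 = 341.2 d
q = ΔH / Σ(L/K) = 2.09 / 341.2 = 0.006126 m/d (same in every zone)
Zone A: v = q/n = 0.006126/0.13 = 0.04712 m/d → t_A = 514/0.04712 = 10910 d
Zone B: v = q/n = 0.006126/0.08 = 0.07657 m/d → t_B = 368/0.07657 = 4806 d
Zone C: v = q/n = 0.006126/0.15 = 0.04084 m/d → t_C = 165/0.04084 = 4040 d
Total t = 10910 + 4806 + 4040 = 19750 d
   = 19750 / 365 = 54.1 yr

54.1 years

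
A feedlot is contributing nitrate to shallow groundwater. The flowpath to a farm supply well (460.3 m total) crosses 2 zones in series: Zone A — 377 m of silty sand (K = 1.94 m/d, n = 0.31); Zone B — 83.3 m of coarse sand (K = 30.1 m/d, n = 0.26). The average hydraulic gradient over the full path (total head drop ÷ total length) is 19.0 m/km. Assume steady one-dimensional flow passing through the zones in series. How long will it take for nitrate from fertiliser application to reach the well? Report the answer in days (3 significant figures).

Steady 1-D flow in series ⇒ the Darcy flux q is identical in every zone and the zone head losses add (resistances L/K in series).
Σ(L/K) = 377/1.94 + 83.3/30.1 = 194.3 + 2.767 = 197.1 d
K_eq = L_total / Σ(L/K) = 460.3 / 197.1 = 2.335 m/d
q = K_eq · i = 2.335 × 0.019 = 0.04437 m/d (same in every zone)
Zone A: v = q/n = 0.04437/0.31 = 0.1431 m/d → t_A = 377/0.1431 = 2634 d
Zone B: v = q/n = 0.04437/0.26 = 0.1707 m/d → t_B = 83.3/0.1707 = 488.1 d
Total t = 2634 + 488.1 = 3122 d

3120 days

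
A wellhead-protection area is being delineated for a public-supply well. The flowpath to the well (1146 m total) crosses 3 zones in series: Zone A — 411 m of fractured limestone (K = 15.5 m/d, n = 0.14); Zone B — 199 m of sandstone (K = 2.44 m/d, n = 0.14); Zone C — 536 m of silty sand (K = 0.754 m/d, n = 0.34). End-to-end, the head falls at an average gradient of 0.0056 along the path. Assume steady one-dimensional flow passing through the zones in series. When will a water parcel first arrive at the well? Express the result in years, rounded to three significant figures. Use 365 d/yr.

For zones in series the flux q is common to all zones; the equivalent conductivity is the harmonic (thickness-weighted) mean, K_eq = L_total / Σ(L_j/K_j).
Σ(L/K) = 411/15.5 + 199/2.44 + 536/0.754 = 26.52 + 81.56 + 710.9 = 818.9 d
K_eq = L_total / Σ(L/K) = 1146 / 818.9 = 1.399 m/d
q = K_eq · i = 1.399 × 0.0056 = 0.007836 m/d (same in every zone)
Zone A: v = q/n = 0.007836/0.14 = 0.05597 m/d → t_A = 411/0.05597 = 7343 d
Zone B: v = q/n = 0.007836/0.14 = 0.05597 m/d → t_B = 199/0.05597 = 3555 d
Zone C: v = q/n = 0.007836/0.34 = 0.02305 m/d → t_C = 536/0.02305 = 23260 d
Total t = 7343 + 3555 + 23260 = 34150 d
   = 34150 / 365 = 93.6 yr

93.6 years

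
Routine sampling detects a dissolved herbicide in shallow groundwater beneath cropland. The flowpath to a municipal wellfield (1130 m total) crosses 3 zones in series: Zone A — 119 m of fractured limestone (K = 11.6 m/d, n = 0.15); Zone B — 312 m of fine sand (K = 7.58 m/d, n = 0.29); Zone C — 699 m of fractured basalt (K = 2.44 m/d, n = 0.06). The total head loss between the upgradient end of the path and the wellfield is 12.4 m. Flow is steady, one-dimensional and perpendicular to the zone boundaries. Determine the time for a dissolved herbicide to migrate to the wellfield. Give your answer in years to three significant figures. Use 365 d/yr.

11.2 years

Steady 1-D flow in series ⇒ the Darcy flux q is identical in every zone and the zone head losses add (resistances L/K in series).
Σ(L/K) = 119/11.6 + 312/7.58 + 699/2.44 = 10.26 + 41.16 + 286.5 = 337.9 d
q = ΔH / Σ(L/K) = 12.4 / 337.9 = 0.03670 m/d (same in every zone)
Zone A: v = q/n = 0.03670/0.15 = 0.2447 m/d → t_A = 119/0.2447 = 486.4 d
Zone B: v = q/n = 0.03670/0.29 = 0.1265 m/d → t_B = 312/0.1265 = 2466 d
Zone C: v = q/n = 0.03670/0.06 = 0.6116 m/d → t_C = 699/0.6116 = 1143 d
Total t = 486.4 + 2466 + 1143 = 4095 d
   = 4095 / 365 = 11.2 yr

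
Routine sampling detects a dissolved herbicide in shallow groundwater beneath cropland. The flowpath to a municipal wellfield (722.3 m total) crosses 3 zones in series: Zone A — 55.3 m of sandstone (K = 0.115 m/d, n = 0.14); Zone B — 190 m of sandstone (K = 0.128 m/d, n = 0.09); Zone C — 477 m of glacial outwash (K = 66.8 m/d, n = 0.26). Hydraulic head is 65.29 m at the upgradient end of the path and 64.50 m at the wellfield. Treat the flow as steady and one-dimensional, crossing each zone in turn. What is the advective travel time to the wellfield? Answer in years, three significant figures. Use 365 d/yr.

1020 years

Total head drop ΔH = 65.29 − 64.50 = 0.79 m
Continuity: the same q passes through each zone, so ΔH = q·Σ(L_j/K_j) — the zones act as resistances in series.
Σ(L/K) = 55.3/0.115 + 190/0.128 + 477/66.8 = 480.9 + 1484 + 7.141 = 1972 d
q = ΔH / Σ(L/K) = 0.79 / 1972 = 4.005e-4 m/d (same in every zone)
Zone A: v = q/n = 4.005e-4/0.14 = 0.002861 m/d → t_A = 55.3/0.002861 = 19330 d
Zone B: v = q/n = 4.005e-4/0.09 = 0.004450 m/d → t_B = 190/0.004450 = 42690 d
Zone C: v = q/n = 4.005e-4/0.26 = 0.001541 m/d → t_C = 477/0.001541 = 309600 d
Total t = 19330 + 42690 + 309600 = 371700 d
   = 371700 / 365 = 1020 yr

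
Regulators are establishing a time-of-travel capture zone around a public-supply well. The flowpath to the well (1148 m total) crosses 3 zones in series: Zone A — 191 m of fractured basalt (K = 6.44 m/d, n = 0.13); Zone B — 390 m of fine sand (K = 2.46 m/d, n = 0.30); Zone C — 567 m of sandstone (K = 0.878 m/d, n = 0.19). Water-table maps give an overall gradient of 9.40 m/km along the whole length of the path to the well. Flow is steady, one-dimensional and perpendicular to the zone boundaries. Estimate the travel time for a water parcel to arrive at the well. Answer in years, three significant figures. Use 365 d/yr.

52.8 years

For zones in series the flux q is common to all zones; the equivalent conductivity is the harmonic (thickness-weighted) mean, K_eq = L_total / Σ(L_j/K_j).
Σ(L/K) = 191/6.44 + 390/2.46 + 567/0.878 = 29.66 + 158.5 + 645.8 = 834.0 d
K_eq = L_total / Σ(L/K) = 1148 / 834.0 = 1.377 m/d
q = K_eq · i = 1.377 × 0.0094 = 0.01294 m/d (same in every zone)
Zone A: v = q/n = 0.01294/0.13 = 0.09953 m/d → t_A = 191/0.09953 = 1919 d
Zone B: v = q/n = 0.01294/0.30 = 0.04313 m/d → t_B = 390/0.04313 = 9042 d
Zone C: v = q/n = 0.01294/0.19 = 0.06810 m/d → t_C = 567/0.06810 = 8326 d
Total t = 1919 + 9042 + 8326 = 19290 d
   = 19290 / 365 = 52.8 yr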